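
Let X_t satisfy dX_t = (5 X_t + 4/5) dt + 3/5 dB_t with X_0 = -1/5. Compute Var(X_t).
Var(X_t) = 9*exp(10*t)/250 - 9/250

The variance V(t) = Var(X_t) satisfies V'(t) = 2 a V(t) + c^2 with V(0) = 0 (drift coefficient is linear in X, diffusion is constant). With a = 5, c = 3/5, the solution is
  V(t) = (c^2 / (2 a)) * (exp(2 a t) - 1)
       = ((3/5)^2 / (2*5)) * (exp(10 t) - 1)
       = 9*exp(10*t)/250 - 9/250.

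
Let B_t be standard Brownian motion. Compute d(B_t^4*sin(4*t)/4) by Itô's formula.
d(B_t^4*sin(4*t)/4) = (B_t^2*(B_t^2*cos(4*t) + 3*sin(4*t)/2)) dt + (B_t^3*sin(4*t)) dB_t

Itô's formula for f(t, x): d f(t, B_t) = (f_t + (1/2) f_xx) dt + f_x dB_t. Compute partials of f(t, x) = x^4*sin(4*t)/4:
  f_t(t,x)  = x^4*cos(4*t)
  f_x(t,x)  = x^3*sin(4*t)
  f_xx(t,x) = 3*x^2*sin(4*t)
Assemble drift = f_t + (1/2) f_xx = x^2*(x^2*cos(4*t) + 3*sin(4*t)/2) and diffusion = f_x = x^3*sin(4*t). Substituting x = B_t:
  d(B_t^4*sin(4*t)/4) = (B_t^2*(B_t^2*cos(4*t) + 3*sin(4*t)/2)) dt + (B_t^3*sin(4*t)) dB_t.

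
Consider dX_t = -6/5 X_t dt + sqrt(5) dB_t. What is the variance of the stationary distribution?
lim Var(X_t) = 25/12

The OU SDE dX = -theta X dt + sigma dB admits the integrating factor exp(theta t): d(exp(theta t) X_t) = sigma exp(theta t) dB_t. Integrating from 0 to t gives X_t = x_0 * exp(-theta t) + sigma * int_0^t exp(-theta (t-s)) dB_s for any initial x_0. The Itô integral has variance (by the Itô isometry) sigma^2 * int_0^t exp(-2 theta (t - s)) ds = sigma^2 * (1 - exp(-2 theta t)) / (2 theta), independent of x_0.
With theta = 6/5, sigma = sqrt(5):
  Var(X_t) = (sqrt(5))^2 * (1 - exp(-2*6/5 t)) / (2 * 6/5) = 25/12 - 25*exp(-12*t/5)/12.
As t -> infinity, exp(-2*6/5 t) -> 0, so the stationary variance is sigma^2 / (2 theta) = 25/12.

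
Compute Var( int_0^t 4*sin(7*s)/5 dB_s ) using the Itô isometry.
Var = 8*t/25 - 4*sin(14*t)/175

The Itô integral of a deterministic integrand f(s) has mean 0 because each increment f(s) * (B_{s+ds} - B_s) has mean 0. By the Itô isometry:
  Var( int_0^t f(s) dB_s ) = E[ (int_0^t f(s) dB_s)^2 ] = int_0^t f(s)^2 ds.
Here f(s) = 4*sin(7*s)/5, so f(s)^2 = 16*sin(7*s)^2/25. Integrate:
  int_0^t (16*sin(7*s)^2/25) ds = 8*t/25 - 4*sin(14*t)/175.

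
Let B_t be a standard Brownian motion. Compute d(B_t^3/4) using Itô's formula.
d(B_t^3/4) = (3*B_t/4) dt + (3*B_t^2/4) dB_t

Itô's formula for f(B_t) gives d f(B_t) = f'(B_t) dB_t + (1/2) f''(B_t) dt. Compute derivatives of f(x) = x^3/4:
  f'(x)  = 3*x^2/4
  f''(x) = 3*x/2
Substitute x = B_t and multiply the f'' term by 1/2:
  drift     = (1/2) * (3*x/2) evaluated at B_t = 3*B_t/4
  diffusion = (3*x^2/4) evaluated at B_t = 3*B_t^2/4
Therefore d(B_t^3/4) = (3*B_t/4) dt + (3*B_t^2/4) dB_t.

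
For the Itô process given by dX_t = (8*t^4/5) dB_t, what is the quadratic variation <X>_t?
<X>_t = 64*t^9/225

For an Itô process dX_t = a(t) dt + b(t) dB_t, the quadratic variation is <X>_t = int_0^t b(s)^2 ds (the drift term does not contribute). Here b(s) = 8*s^4/5, so
  b(s)^2 = 64*s^8/25.
Integrating from 0 to t:
  <X>_t = int_0^t (64*s^8/25) ds = 64*t^9/225.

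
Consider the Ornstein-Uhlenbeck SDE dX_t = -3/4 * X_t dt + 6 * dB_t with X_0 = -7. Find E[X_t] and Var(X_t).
E[X_t] = -7*exp(-3*t/4); Var(X_t) = 24 - 24*exp(-3*t/2)

The OU SDE dX = -theta X dt + sigma dB admits the integrating factor exp(theta t): d(exp(theta t) X_t) = sigma exp(theta t) dB_t. Integrating from 0 to t:
  X_t = x_0 * exp(-theta t) + sigma * int_0^t exp(-theta (t-s)) dB_s.
The Itô integral has mean 0 and (by the Itô isometry) variance sigma^2 * int_0^t exp(-2 theta (t - s)) ds = sigma^2 * (1 - exp(-2 theta t)) / (2 theta).
With theta = 3/4, sigma = 6, x_0 = -7:
  E[X_t] = -7 * exp(-3/4 t) = -7*exp(-3*t/4)
  Var(X_t) = (6)^2 * (1 - exp(-2*3/4 t)) / (2 * 3/4) = 24 - 24*exp(-3*t/2).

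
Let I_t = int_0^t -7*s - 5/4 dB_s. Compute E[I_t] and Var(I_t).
E[I_t] = 0; Var(I_t) = t*(784*t^2 + 420*t + 75)/48

The Itô integral of a deterministic integrand f(s) has mean 0 because each increment f(s) * (B_{s+ds} - B_s) has mean 0. By the Itô isometry:
  Var( int_0^t f(s) dB_s ) = E[ (int_0^t f(s) dB_s)^2 ] = int_0^t f(s)^2 ds.
Here f(s) = -7*s - 5/4, so f(s)^2 = (28*s + 5)^2/16. Integrate:
  int_0^t ((28*s + 5)^2/16) ds = t*(784*t^2 + 420*t + 75)/48.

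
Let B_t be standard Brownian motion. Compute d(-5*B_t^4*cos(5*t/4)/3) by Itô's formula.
d(-5*B_t^4*cos(5*t/4)/3) = (B_t^2*(25*B_t^2*sin(5*t/4)/12 - 10*cos(5*t/4))) dt + (-20*B_t^3*cos(5*t/4)/3) dB_t

Itô's formula for f(t, x): d f(t, B_t) = (f_t + (1/2) f_xx) dt + f_x dB_t. Compute partials of f(t, x) = -5*x^4*cos(5*t/4)/3:
  f_t(t,x)  = 25*x^4*sin(5*t/4)/12
  f_x(t,x)  = -20*x^3*cos(5*t/4)/3
  f_xx(t,x) = -20*x^2*cos(5*t/4)
Assemble drift = f_t + (1/2) f_xx = x^2*(25*x^2*sin(5*t/4)/12 - 10*cos(5*t/4)) and diffusion = f_x = -20*x^3*cos(5*t/4)/3. Substituting x = B_t:
  d(-5*B_t^4*cos(5*t/4)/3) = (B_t^2*(25*B_t^2*sin(5*t/4)/12 - 10*cos(5*t/4))) dt + (-20*B_t^3*cos(5*t/4)/3) dB_t.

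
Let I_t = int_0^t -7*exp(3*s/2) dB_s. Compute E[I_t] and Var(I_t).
E[I_t] = 0; Var(I_t) = 49*exp(3*t)/3 - 49/3

The Itô integral of a deterministic integrand f(s) has mean 0 because each increment f(s) * (B_{s+ds} - B_s) has mean 0. By the Itô isometry:
  Var( int_0^t f(s) dB_s ) = E[ (int_0^t f(s) dB_s)^2 ] = int_0^t f(s)^2 ds.
Here f(s) = -7*exp(3*s/2), so f(s)^2 = 49*exp(3*s). Integrate:
  int_0^t (49*exp(3*s)) ds = 49*exp(3*t)/3 - 49/3.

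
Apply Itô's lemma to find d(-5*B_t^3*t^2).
d(-5*B_t^3*t^2) = (5*B_t*t*(-2*B_t^2 - 3*t)) dt + (-15*B_t^2*t^2) dB_t

Itô's formula for f(t, x): d f(t, B_t) = (f_t + (1/2) f_xx) dt + f_x dB_t. Compute partials of f(t, x) = -5*t^2*x^3:
  f_t(t,x)  = -10*t*x^3
  f_x(t,x)  = -15*t^2*x^2
  f_xx(t,x) = -30*t^2*x
Assemble drift = f_t + (1/2) f_xx = 5*t*x*(-3*t - 2*x^2) and diffusion = f_x = -15*t^2*x^2. Substituting x = B_t:
  d(-5*B_t^3*t^2) = (5*B_t*t*(-2*B_t^2 - 3*t)) dt + (-15*B_t^2*t^2) dB_t.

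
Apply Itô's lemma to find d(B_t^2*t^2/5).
d(B_t^2*t^2/5) = (t*(2*B_t^2 + t)/5) dt + (2*B_t*t^2/5) dB_t

Itô's formula for f(t, x): d f(t, B_t) = (f_t + (1/2) f_xx) dt + f_x dB_t. Compute partials of f(t, x) = t^2*x^2/5:
  f_t(t,x)  = 2*t*x^2/5
  f_x(t,x)  = 2*t^2*x/5
  f_xx(t,x) = 2*t^2/5
Assemble drift = f_t + (1/2) f_xx = t*(t + 2*x^2)/5 and diffusion = f_x = 2*t^2*x/5. Substituting x = B_t:
  d(B_t^2*t^2/5) = (t*(2*B_t^2 + t)/5) dt + (2*B_t*t^2/5) dB_t.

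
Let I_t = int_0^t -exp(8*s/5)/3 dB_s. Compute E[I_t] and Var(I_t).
E[I_t] = 0; Var(I_t) = 5*exp(16*t/5)/144 - 5/144

The Itô integral of a deterministic integrand f(s) has mean 0 because each increment f(s) * (B_{s+ds} - B_s) has mean 0. By the Itô isometry:
  Var( int_0^t f(s) dB_s ) = E[ (int_0^t f(s) dB_s)^2 ] = int_0^t f(s)^2 ds.
Here f(s) = -exp(8*s/5)/3, so f(s)^2 = exp(16*s/5)/9. Integrate:
  int_0^t (exp(16*s/5)/9) ds = 5*exp(16*t/5)/144 - 5/144.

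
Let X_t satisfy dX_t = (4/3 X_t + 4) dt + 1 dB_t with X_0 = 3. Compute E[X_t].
E[X_t] = 6*exp(4*t/3) - 3

Taking expectations and using E[dB_t] = 0, the mean m(t) = E[X_t] satisfies the ODE m'(t) = a m(t) + b with m(0) = x_0. With a = 4/3, b = 4, x_0 = 3, the solution is
  m(t) = x_0 * exp(a t) + (b/a) * (exp(a t) - 1)
       = 3 * exp((4/3) t) + (4/(4/3)) * (exp((4/3) t) - 1)
       = 6*exp(4*t/3) - 3.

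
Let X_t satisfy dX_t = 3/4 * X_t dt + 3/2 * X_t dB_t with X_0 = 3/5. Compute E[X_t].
E[X_t] = 3*exp(3*t/4)/5

For GBM dX = mu X dt + sigma X dB with X_0 = x_0, apply Itô to Y = log X: dY = (mu - sigma^2/2) dt + sigma dB, so Y_t = log(x_0) + (mu - sigma^2/2) t + sigma B_t and hence X_t = x_0 * exp((mu - sigma^2/2) t + sigma B_t).
With mu = 3/4, sigma = 3/2, x_0 = 3/5, this gives:
  X_t = 3/5 * exp((-3/8) * t + (3/2) * B_t).
Since sigma*B_t ~ Normal(0, sigma^2 t), E[exp(sigma*B_t)] = exp(sigma^2 t / 2); so E[X_t] = x_0 * exp((mu - sigma^2/2) t) * exp(sigma^2 t / 2) = x_0 * exp(mu t) = 3*exp(3*t/4)/5.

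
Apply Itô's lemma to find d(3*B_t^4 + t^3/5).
d(3*B_t^4 + t^3/5) = (18*B_t^2 + 3*t^2/5) dt + (12*B_t^3) dB_t

Itô's formula for f(t, x): d f(t, B_t) = (f_t + (1/2) f_xx) dt + f_x dB_t. Compute partials of f(t, x) = t^3/5 + 3*x^4:
  f_t(t,x)  = 3*t^2/5
  f_x(t,x)  = 12*x^3
  f_xx(t,x) = 36*x^2
Assemble drift = f_t + (1/2) f_xx = 3*t^2/5 + 18*x^2 and diffusion = f_x = 12*x^3. Substituting x = B_t:
  d(3*B_t^4 + t^3/5) = (18*B_t^2 + 3*t^2/5) dt + (12*B_t^3) dB_t.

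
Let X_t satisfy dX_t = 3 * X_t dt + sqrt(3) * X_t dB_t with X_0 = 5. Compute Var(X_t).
Var(X_t) = 25*(exp(3*t) - 1)*exp(6*t)

For GBM dX = mu X dt + sigma X dB with X_0 = x_0, apply Itô to Y = log X: dY = (mu - sigma^2/2) dt + sigma dB, so Y_t = log(x_0) + (mu - sigma^2/2) t + sigma B_t and hence X_t = x_0 * exp((mu - sigma^2/2) t + sigma B_t).
With mu = 3, sigma = sqrt(3), x_0 = 5, this gives:
  X_t = 5 * exp((3/2) * t + (sqrt(3)) * B_t).
Since sigma*B_t ~ Normal(0, sigma^2 t), E[exp(sigma*B_t)] = exp(sigma^2 t / 2); so E[X_t] = x_0 * exp((mu - sigma^2/2) t) * exp(sigma^2 t / 2) = x_0 * exp(mu t) = 5*exp(3*t).
Var(X_t) = E[X_t^2] - (E[X_t])^2 = x_0^2 * exp(2 mu t) * (exp(sigma^2 t) - 1) = 25*(exp(3*t) - 1)*exp(6*t).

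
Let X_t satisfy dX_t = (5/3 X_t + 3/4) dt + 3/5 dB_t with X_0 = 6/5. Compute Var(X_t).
Var(X_t) = 27*exp(10*t/3)/250 - 27/250

The variance V(t) = Var(X_t) satisfies V'(t) = 2 a V(t) + c^2 with V(0) = 0 (drift coefficient is linear in X, diffusion is constant). With a = 5/3, c = 3/5, the solution is
  V(t) = (c^2 / (2 a)) * (exp(2 a t) - 1)
       = ((3/5)^2 / (2*(5/3))) * (exp((10/3) t) - 1)
       = 27*exp(10*t/3)/250 - 27/250.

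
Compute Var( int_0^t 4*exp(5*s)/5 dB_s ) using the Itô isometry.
Var = 8*exp(10*t)/125 - 8/125

The Itô integral of a deterministic integrand f(s) has mean 0 because each increment f(s) * (B_{s+ds} - B_s) has mean 0. By the Itô isometry:
  Var( int_0^t f(s) dB_s ) = E[ (int_0^t f(s) dB_s)^2 ] = int_0^t f(s)^2 ds.
Here f(s) = 4*exp(5*s)/5, so f(s)^2 = 16*exp(10*s)/25. Integrate:
  int_0^t (16*exp(10*s)/25) ds = 8*exp(10*t)/125 - 8/125.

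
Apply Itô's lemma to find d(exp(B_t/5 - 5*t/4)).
d(exp(B_t/5 - 5*t/4)) = (-123*exp(B_t/5 - 5*t/4)/100) dt + (exp(B_t/5 - 5*t/4)/5) dB_t

Itô's formula for f(t, x): d f(t, B_t) = (f_t + (1/2) f_xx) dt + f_x dB_t. Compute partials of f(t, x) = exp(-5*t/4 + x/5):
  f_t(t,x)  = -5*exp(-5*t/4 + x/5)/4
  f_x(t,x)  = exp(-5*t/4 + x/5)/5
  f_xx(t,x) = exp(-5*t/4 + x/5)/25
Assemble drift = f_t + (1/2) f_xx = -123*exp(-5*t/4 + x/5)/100 and diffusion = f_x = exp(-5*t/4 + x/5)/5. Substituting x = B_t:
  d(exp(B_t/5 - 5*t/4)) = (-123*exp(B_t/5 - 5*t/4)/100) dt + (exp(B_t/5 - 5*t/4)/5) dB_t.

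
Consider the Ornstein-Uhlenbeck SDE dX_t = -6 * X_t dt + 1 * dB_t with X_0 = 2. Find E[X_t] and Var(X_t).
E[X_t] = 2*exp(-6*t); Var(X_t) = 1/12 - exp(-12*t)/12

The OU SDE dX = -theta X dt + sigma dB admits the integrating factor exp(theta t): d(exp(theta t) X_t) = sigma exp(theta t) dB_t. Integrating from 0 to t:
  X_t = x_0 * exp(-theta t) + sigma * int_0^t exp(-theta (t-s)) dB_s.
The Itô integral has mean 0 and (by the Itô isometry) variance sigma^2 * int_0^t exp(-2 theta (t - s)) ds = sigma^2 * (1 - exp(-2 theta t)) / (2 theta).
With theta = 6, sigma = 1, x_0 = 2:
  E[X_t] = 2 * exp(-6 t) = 2*exp(-6*t)
  Var(X_t) = (1)^2 * (1 - exp(-2*6 t)) / (2 * 6) = 1/12 - exp(-12*t)/12.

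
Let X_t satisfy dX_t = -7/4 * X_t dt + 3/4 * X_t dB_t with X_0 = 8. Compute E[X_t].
E[X_t] = 8*exp(-7*t/4)

For GBM dX = mu X dt + sigma X dB with X_0 = x_0, apply Itô to Y = log X: dY = (mu - sigma^2/2) dt + sigma dB, so Y_t = log(x_0) + (mu - sigma^2/2) t + sigma B_t and hence X_t = x_0 * exp((mu - sigma^2/2) t + sigma B_t).
With mu = -7/4, sigma = 3/4, x_0 = 8, this gives:
  X_t = 8 * exp((-65/32) * t + (3/4) * B_t).
Since sigma*B_t ~ Normal(0, sigma^2 t), E[exp(sigma*B_t)] = exp(sigma^2 t / 2); so E[X_t] = x_0 * exp((mu - sigma^2/2) t) * exp(sigma^2 t / 2) = x_0 * exp(mu t) = 8*exp(-7*t/4).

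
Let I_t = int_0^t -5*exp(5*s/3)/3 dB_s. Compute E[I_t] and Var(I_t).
E[I_t] = 0; Var(I_t) = 5*exp(10*t/3)/6 - 5/6

The Itô integral of a deterministic integrand f(s) has mean 0 because each increment f(s) * (B_{s+ds} - B_s) has mean 0. By the Itô isometry:
  Var( int_0^t f(s) dB_s ) = E[ (int_0^t f(s) dB_s)^2 ] = int_0^t f(s)^2 ds.
Here f(s) = -5*exp(5*s/3)/3, so f(s)^2 = 25*exp(10*s/3)/9. Integrate:
  int_0^t (25*exp(10*s/3)/9) ds = 5*exp(10*t/3)/6 - 5/6.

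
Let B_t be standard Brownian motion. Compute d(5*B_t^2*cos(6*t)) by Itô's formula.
d(5*B_t^2*cos(6*t)) = (-30*B_t^2*sin(6*t) + 5*cos(6*t)) dt + (10*B_t*cos(6*t)) dB_t

Itô's formula for f(t, x): d f(t, B_t) = (f_t + (1/2) f_xx) dt + f_x dB_t. Compute partials of f(t, x) = 5*x^2*cos(6*t):
  f_t(t,x)  = -30*x^2*sin(6*t)
  f_x(t,x)  = 10*x*cos(6*t)
  f_xx(t,x) = 10*cos(6*t)
Assemble drift = f_t + (1/2) f_xx = -30*x^2*sin(6*t) + 5*cos(6*t) and diffusion = f_x = 10*x*cos(6*t). Substituting x = B_t:
  d(5*B_t^2*cos(6*t)) = (-30*B_t^2*sin(6*t) + 5*cos(6*t)) dt + (10*B_t*cos(6*t)) dB_t.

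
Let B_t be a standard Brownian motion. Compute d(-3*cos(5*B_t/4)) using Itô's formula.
d(-3*cos(5*B_t/4)) = (75*cos(5*B_t/4)/32) dt + (15*sin(5*B_t/4)/4) dB_t

Itô's formula for f(B_t) gives d f(B_t) = f'(B_t) dB_t + (1/2) f''(B_t) dt. Compute derivatives of f(x) = -3*cos(5*x/4):
  f'(x)  = 15*sin(5*x/4)/4
  f''(x) = 75*cos(5*x/4)/16
Substitute x = B_t and multiply the f'' term by 1/2:
  drift     = (1/2) * (75*cos(5*x/4)/16) evaluated at B_t = 75*cos(5*B_t/4)/32
  diffusion = (15*sin(5*x/4)/4) evaluated at B_t = 15*sin(5*B_t/4)/4
Therefore d(-3*cos(5*B_t/4)) = (75*cos(5*B_t/4)/32) dt + (15*sin(5*B_t/4)/4) dB_t.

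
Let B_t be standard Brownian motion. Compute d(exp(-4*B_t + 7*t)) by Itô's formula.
d(exp(-4*B_t + 7*t)) = (15*exp(-4*B_t + 7*t)) dt + (-4*exp(-4*B_t + 7*t)) dB_t

Itô's formula for f(t, x): d f(t, B_t) = (f_t + (1/2) f_xx) dt + f_x dB_t. Compute partials of f(t, x) = exp(7*t - 4*x):
  f_t(t,x)  = 7*exp(7*t - 4*x)
  f_x(t,x)  = -4*exp(7*t - 4*x)
  f_xx(t,x) = 16*exp(7*t - 4*x)
Assemble drift = f_t + (1/2) f_xx = 15*exp(7*t - 4*x) and diffusion = f_x = -4*exp(7*t - 4*x). Substituting x = B_t:
  d(exp(-4*B_t + 7*t)) = (15*exp(-4*B_t + 7*t)) dt + (-4*exp(-4*B_t + 7*t)) dB_t.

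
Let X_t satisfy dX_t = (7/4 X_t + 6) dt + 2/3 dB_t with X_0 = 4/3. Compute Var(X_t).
Var(X_t) = 8*exp(7*t/2)/63 - 8/63

The variance V(t) = Var(X_t) satisfies V'(t) = 2 a V(t) + c^2 with V(0) = 0 (drift coefficient is linear in X, diffusion is constant). With a = 7/4, c = 2/3, the solution is
  V(t) = (c^2 / (2 a)) * (exp(2 a t) - 1)
       = ((2/3)^2 / (2*(7/4))) * (exp((7/2) t) - 1)
       = 8*exp(7*t/2)/63 - 8/63.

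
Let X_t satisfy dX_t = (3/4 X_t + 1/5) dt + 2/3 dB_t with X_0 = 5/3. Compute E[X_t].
E[X_t] = 29*exp(3*t/4)/15 - 4/15

Taking expectations and using E[dB_t] = 0, the mean m(t) = E[X_t] satisfies the ODE m'(t) = a m(t) + b with m(0) = x_0. With a = 3/4, b = 1/5, x_0 = 5/3, the solution is
  m(t) = x_0 * exp(a t) + (b/a) * (exp(a t) - 1)
       = (5/3) * exp((3/4) t) + ((1/5)/(3/4)) * (exp((3/4) t) - 1)
       = 29*exp(3*t/4)/15 - 4/15.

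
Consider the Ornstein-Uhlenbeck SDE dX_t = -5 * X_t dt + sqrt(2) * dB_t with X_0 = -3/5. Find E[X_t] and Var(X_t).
E[X_t] = -3*exp(-5*t)/5; Var(X_t) = 1/5 - exp(-10*t)/5

The OU SDE dX = -theta X dt + sigma dB admits the integrating factor exp(theta t): d(exp(theta t) X_t) = sigma exp(theta t) dB_t. Integrating from 0 to t:
  X_t = x_0 * exp(-theta t) + sigma * int_0^t exp(-theta (t-s)) dB_s.
The Itô integral has mean 0 and (by the Itô isometry) variance sigma^2 * int_0^t exp(-2 theta (t - s)) ds = sigma^2 * (1 - exp(-2 theta t)) / (2 theta).
With theta = 5, sigma = sqrt(2), x_0 = -3/5:
  E[X_t] = -3/5 * exp(-5 t) = -3*exp(-5*t)/5
  Var(X_t) = (sqrt(2))^2 * (1 - exp(-2*5 t)) / (2 * 5) = 1/5 - exp(-10*t)/5.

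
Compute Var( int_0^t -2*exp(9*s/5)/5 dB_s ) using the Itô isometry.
Var = 2*exp(18*t/5)/45 - 2/45

The Itô integral of a deterministic integrand f(s) has mean 0 because each increment f(s) * (B_{s+ds} - B_s) has mean 0. By the Itô isometry:
  Var( int_0^t f(s) dB_s ) = E[ (int_0^t f(s) dB_s)^2 ] = int_0^t f(s)^2 ds.
Here f(s) = -2*exp(9*s/5)/5, so f(s)^2 = 4*exp(18*s/5)/25. Integrate:
  int_0^t (4*exp(18*s/5)/25) ds = 2*exp(18*t/5)/45 - 2/45.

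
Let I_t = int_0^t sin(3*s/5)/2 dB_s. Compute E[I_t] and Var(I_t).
E[I_t] = 0; Var(I_t) = t/8 - 5*sin(6*t/5)/48

The Itô integral of a deterministic integrand f(s) has mean 0 because each increment f(s) * (B_{s+ds} - B_s) has mean 0. By the Itô isometry:
  Var( int_0^t f(s) dB_s ) = E[ (int_0^t f(s) dB_s)^2 ] = int_0^t f(s)^2 ds.
Here f(s) = sin(3*s/5)/2, so f(s)^2 = sin(3*s/5)^2/4. Integrate:
  int_0^t (sin(3*s/5)^2/4) ds = t/8 - 5*sin(6*t/5)/48.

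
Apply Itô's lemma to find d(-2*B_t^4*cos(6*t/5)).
d(-2*B_t^4*cos(6*t/5)) = (12*B_t^2*(B_t^2*sin(6*t/5) - 5*cos(6*t/5))/5) dt + (-8*B_t^3*cos(6*t/5)) dB_t

Itô's formula for f(t, x): d f(t, B_t) = (f_t + (1/2) f_xx) dt + f_x dB_t. Compute partials of f(t, x) = -2*x^4*cos(6*t/5):
  f_t(t,x)  = 12*x^4*sin(6*t/5)/5
  f_x(t,x)  = -8*x^3*cos(6*t/5)
  f_xx(t,x) = -24*x^2*cos(6*t/5)
Assemble drift = f_t + (1/2) f_xx = 12*x^2*(x^2*sin(6*t/5) - 5*cos(6*t/5))/5 and diffusion = f_x = -8*x^3*cos(6*t/5). Substituting x = B_t:
  d(-2*B_t^4*cos(6*t/5)) = (12*B_t^2*(B_t^2*sin(6*t/5) - 5*cos(6*t/5))/5) dt + (-8*B_t^3*cos(6*t/5)) dB_t.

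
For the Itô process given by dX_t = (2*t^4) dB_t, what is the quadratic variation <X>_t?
<X>_t = 4*t^9/9

For an Itô process dX_t = a(t) dt + b(t) dB_t, the quadratic variation is <X>_t = int_0^t b(s)^2 ds (the drift term does not contribute). Here b(s) = 2*s^4, so
  b(s)^2 = 4*s^8.
Integrating from 0 to t:
  <X>_t = int_0^t (4*s^8) ds = 4*t^9/9.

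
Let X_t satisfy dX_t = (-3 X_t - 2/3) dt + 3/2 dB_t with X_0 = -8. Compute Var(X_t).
Var(X_t) = 3/8 - 3*exp(-6*t)/8

The variance V(t) = Var(X_t) satisfies V'(t) = 2 a V(t) + c^2 with V(0) = 0 (drift coefficient is linear in X, diffusion is constant). With a = -3, c = 3/2, the solution is
  V(t) = (c^2 / (2 a)) * (exp(2 a t) - 1)
       = ((3/2)^2 / (2*(-3))) * (exp((-6) t) - 1)
       = 3/8 - 3*exp(-6*t)/8.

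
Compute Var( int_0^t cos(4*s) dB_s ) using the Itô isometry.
Var = t/2 + sin(4*t)*cos(4*t)/8

The Itô integral of a deterministic integrand f(s) has mean 0 because each increment f(s) * (B_{s+ds} - B_s) has mean 0. By the Itô isometry:
  Var( int_0^t f(s) dB_s ) = E[ (int_0^t f(s) dB_s)^2 ] = int_0^t f(s)^2 ds.
Here f(s) = cos(4*s), so f(s)^2 = cos(4*s)^2. Integrate:
  int_0^t (cos(4*s)^2) ds = t/2 + sin(4*t)*cos(4*t)/8.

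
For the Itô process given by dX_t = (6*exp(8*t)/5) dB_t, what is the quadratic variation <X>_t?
<X>_t = 9*exp(16*t)/100 - 9/100

For an Itô process dX_t = a(t) dt + b(t) dB_t, the quadratic variation is <X>_t = int_0^t b(s)^2 ds (the drift term does not contribute). Here b(s) = 6*exp(8*s)/5, so
  b(s)^2 = 36*exp(16*s)/25.
Integrating from 0 to t:
  <X>_t = int_0^t (36*exp(16*s)/25) ds = 9*exp(16*t)/100 - 9/100.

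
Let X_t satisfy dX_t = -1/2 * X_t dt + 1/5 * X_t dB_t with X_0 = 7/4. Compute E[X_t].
E[X_t] = 7*exp(-t/2)/4

For GBM dX = mu X dt + sigma X dB with X_0 = x_0, apply Itô to Y = log X: dY = (mu - sigma^2/2) dt + sigma dB, so Y_t = log(x_0) + (mu - sigma^2/2) t + sigma B_t and hence X_t = x_0 * exp((mu - sigma^2/2) t + sigma B_t).
With mu = -1/2, sigma = 1/5, x_0 = 7/4, this gives:
  X_t = 7/4 * exp((-13/25) * t + (1/5) * B_t).
Since sigma*B_t ~ Normal(0, sigma^2 t), E[exp(sigma*B_t)] = exp(sigma^2 t / 2); so E[X_t] = x_0 * exp((mu - sigma^2/2) t) * exp(sigma^2 t / 2) = x_0 * exp(mu t) = 7*exp(-t/2)/4.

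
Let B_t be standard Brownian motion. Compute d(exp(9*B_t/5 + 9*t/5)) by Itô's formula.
d(exp(9*B_t/5 + 9*t/5)) = (171*exp(9*B_t/5 + 9*t/5)/50) dt + (9*exp(9*B_t/5 + 9*t/5)/5) dB_t

Itô's formula for f(t, x): d f(t, B_t) = (f_t + (1/2) f_xx) dt + f_x dB_t. Compute partials of f(t, x) = exp(9*t/5 + 9*x/5):
  f_t(t,x)  = 9*exp(9*t/5 + 9*x/5)/5
  f_x(t,x)  = 9*exp(9*t/5 + 9*x/5)/5
  f_xx(t,x) = 81*exp(9*t/5 + 9*x/5)/25
Assemble drift = f_t + (1/2) f_xx = 171*exp(9*t/5 + 9*x/5)/50 and diffusion = f_x = 9*exp(9*t/5 + 9*x/5)/5. Substituting x = B_t:
  d(exp(9*B_t/5 + 9*t/5)) = (171*exp(9*B_t/5 + 9*t/5)/50) dt + (9*exp(9*B_t/5 + 9*t/5)/5) dB_t.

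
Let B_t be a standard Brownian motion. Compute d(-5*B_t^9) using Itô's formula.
d(-5*B_t^9) = (-180*B_t^7) dt + (-45*B_t^8) dB_t

Itô's formula for f(B_t) gives d f(B_t) = f'(B_t) dB_t + (1/2) f''(B_t) dt. Compute derivatives of f(x) = -5*x^9:
  f'(x)  = -45*x^8
  f''(x) = -360*x^7
Substitute x = B_t and multiply the f'' term by 1/2:
  drift     = (1/2) * (-360*x^7) evaluated at B_t = -180*B_t^7
  diffusion = (-45*x^8) evaluated at B_t = -45*B_t^8
Therefore d(-5*B_t^9) = (-180*B_t^7) dt + (-45*B_t^8) dB_t.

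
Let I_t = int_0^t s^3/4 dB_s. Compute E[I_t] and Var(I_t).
E[I_t] = 0; Var(I_t) = t^7/112

The Itô integral of a deterministic integrand f(s) has mean 0 because each increment f(s) * (B_{s+ds} - B_s) has mean 0. By the Itô isometry:
  Var( int_0^t f(s) dB_s ) = E[ (int_0^t f(s) dB_s)^2 ] = int_0^t f(s)^2 ds.
Here f(s) = s^3/4, so f(s)^2 = s^6/16. Integrate:
  int_0^t (s^6/16) ds = t^7/112.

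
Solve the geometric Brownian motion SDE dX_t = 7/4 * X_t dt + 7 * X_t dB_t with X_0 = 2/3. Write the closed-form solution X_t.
X_t = 2/3 * exp((-91/4) * t + (7) * B_t)

For GBM dX = mu X dt + sigma X dB with X_0 = x_0, apply Itô to Y = log X: dY = (mu - sigma^2/2) dt + sigma dB, so Y_t = log(x_0) + (mu - sigma^2/2) t + sigma B_t and hence X_t = x_0 * exp((mu - sigma^2/2) t + sigma B_t).
With mu = 7/4, sigma = 7, x_0 = 2/3, this gives:
  X_t = 2/3 * exp((-91/4) * t + (7) * B_t).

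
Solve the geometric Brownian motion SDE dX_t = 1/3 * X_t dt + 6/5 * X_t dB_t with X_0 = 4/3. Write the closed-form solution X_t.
X_t = 4/3 * exp((-29/75) * t + (6/5) * B_t)

For GBM dX = mu X dt + sigma X dB with X_0 = x_0, apply Itô to Y = log X: dY = (mu - sigma^2/2) dt + sigma dB, so Y_t = log(x_0) + (mu - sigma^2/2) t + sigma B_t and hence X_t = x_0 * exp((mu - sigma^2/2) t + sigma B_t).
With mu = 1/3, sigma = 6/5, x_0 = 4/3, this gives:
  X_t = 4/3 * exp((-29/75) * t + (6/5) * B_t).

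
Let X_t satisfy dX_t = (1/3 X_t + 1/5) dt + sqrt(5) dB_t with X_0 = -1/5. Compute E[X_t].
E[X_t] = 2*exp(t/3)/5 - 3/5

Taking expectations and using E[dB_t] = 0, the mean m(t) = E[X_t] satisfies the ODE m'(t) = a m(t) + b with m(0) = x_0. With a = 1/3, b = 1/5, x_0 = -1/5, the solution is
  m(t) = x_0 * exp(a t) + (b/a) * (exp(a t) - 1)
       = (-1/5) * exp((1/3) t) + ((1/5)/(1/3)) * (exp((1/3) t) - 1)
       = 2*exp(t/3)/5 - 3/5.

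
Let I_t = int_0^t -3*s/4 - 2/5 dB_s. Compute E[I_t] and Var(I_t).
E[I_t] = 0; Var(I_t) = t*(75*t^2 + 120*t + 64)/400

The Itô integral of a deterministic integrand f(s) has mean 0 because each increment f(s) * (B_{s+ds} - B_s) has mean 0. By the Itô isometry:
  Var( int_0^t f(s) dB_s ) = E[ (int_0^t f(s) dB_s)^2 ] = int_0^t f(s)^2 ds.
Here f(s) = -3*s/4 - 2/5, so f(s)^2 = (15*s + 8)^2/400. Integrate:
  int_0^t ((15*s + 8)^2/400) ds = t*(75*t^2 + 120*t + 64)/400.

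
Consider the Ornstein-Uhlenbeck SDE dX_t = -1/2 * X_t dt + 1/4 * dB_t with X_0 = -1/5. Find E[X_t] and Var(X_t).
E[X_t] = -exp(-t/2)/5; Var(X_t) = (exp(t) - 1)*exp(-t)/16

The OU SDE dX = -theta X dt + sigma dB admits the integrating factor exp(theta t): d(exp(theta t) X_t) = sigma exp(theta t) dB_t. Integrating from 0 to t:
  X_t = x_0 * exp(-theta t) + sigma * int_0^t exp(-theta (t-s)) dB_s.
The Itô integral has mean 0 and (by the Itô isometry) variance sigma^2 * int_0^t exp(-2 theta (t - s)) ds = sigma^2 * (1 - exp(-2 theta t)) / (2 theta).
With theta = 1/2, sigma = 1/4, x_0 = -1/5:
  E[X_t] = -1/5 * exp(-1/2 t) = -exp(-t/2)/5
  Var(X_t) = (1/4)^2 * (1 - exp(-2*1/2 t)) / (2 * 1/2) = (exp(t) - 1)*exp(-t)/16.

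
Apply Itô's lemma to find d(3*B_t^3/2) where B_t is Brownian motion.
d(3*B_t^3/2) = (9*B_t/2) dt + (9*B_t^2/2) dB_t

Itô's formula for f(B_t) gives d f(B_t) = f'(B_t) dB_t + (1/2) f''(B_t) dt. Compute derivatives of f(x) = 3*x^3/2:
  f'(x)  = 9*x^2/2
  f''(x) = 9*x
Substitute x = B_t and multiply the f'' term by 1/2:
  drift     = (1/2) * (9*x) evaluated at B_t = 9*B_t/2
  diffusion = (9*x^2/2) evaluated at B_t = 9*B_t^2/2
Therefore d(3*B_t^3/2) = (9*B_t/2) dt + (9*B_t^2/2) dB_t.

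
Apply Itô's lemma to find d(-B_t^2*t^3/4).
d(-B_t^2*t^3/4) = (t^2*(-3*B_t^2 - t)/4) dt + (-B_t*t^3/2) dB_t

Itô's formula for f(t, x): d f(t, B_t) = (f_t + (1/2) f_xx) dt + f_x dB_t. Compute partials of f(t, x) = -t^3*x^2/4:
  f_t(t,x)  = -3*t^2*x^2/4
  f_x(t,x)  = -t^3*x/2
  f_xx(t,x) = -t^3/2
Assemble drift = f_t + (1/2) f_xx = t^2*(-t - 3*x^2)/4 and diffusion = f_x = -t^3*x/2. Substituting x = B_t:
  d(-B_t^2*t^3/4) = (t^2*(-3*B_t^2 - t)/4) dt + (-B_t*t^3/2) dB_t.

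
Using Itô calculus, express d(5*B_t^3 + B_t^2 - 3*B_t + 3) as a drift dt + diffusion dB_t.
d(5*B_t^3 + B_t^2 - 3*B_t + 3) = (15*B_t + 1) dt + (15*B_t^2 + 2*B_t - 3) dB_t

Itô's formula for f(B_t) gives d f(B_t) = f'(B_t) dB_t + (1/2) f''(B_t) dt. Compute derivatives of f(x) = 5*x^3 + x^2 - 3*x + 3:
  f'(x)  = 15*x^2 + 2*x - 3
  f''(x) = 30*x + 2
Substitute x = B_t and multiply the f'' term by 1/2:
  drift     = (1/2) * (30*x + 2) evaluated at B_t = 15*B_t + 1
  diffusion = (15*x^2 + 2*x - 3) evaluated at B_t = 15*B_t^2 + 2*B_t - 3
Therefore d(5*B_t^3 + B_t^2 - 3*B_t + 3) = (15*B_t + 1) dt + (15*B_t^2 + 2*B_t - 3) dB_t.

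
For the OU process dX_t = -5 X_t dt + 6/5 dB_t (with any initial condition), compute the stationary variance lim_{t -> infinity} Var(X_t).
lim Var(X_t) = 18/125

The OU SDE dX = -theta X dt + sigma dB admits the integrating factor exp(theta t): d(exp(theta t) X_t) = sigma exp(theta t) dB_t. Integrating from 0 to t gives X_t = x_0 * exp(-theta t) + sigma * int_0^t exp(-theta (t-s)) dB_s for any initial x_0. The Itô integral has variance (by the Itô isometry) sigma^2 * int_0^t exp(-2 theta (t - s)) ds = sigma^2 * (1 - exp(-2 theta t)) / (2 theta), independent of x_0.
With theta = 5, sigma = 6/5:
  Var(X_t) = (6/5)^2 * (1 - exp(-2*5 t)) / (2 * 5) = 18/125 - 18*exp(-10*t)/125.
As t -> infinity, exp(-2*5 t) -> 0, so the stationary variance is sigma^2 / (2 theta) = 18/125.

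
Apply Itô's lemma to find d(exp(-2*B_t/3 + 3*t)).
d(exp(-2*B_t/3 + 3*t)) = (29*exp(-2*B_t/3 + 3*t)/9) dt + (-2*exp(-2*B_t/3 + 3*t)/3) dB_t

Itô's formula for f(t, x): d f(t, B_t) = (f_t + (1/2) f_xx) dt + f_x dB_t. Compute partials of f(t, x) = exp(3*t - 2*x/3):
  f_t(t,x)  = 3*exp(3*t - 2*x/3)
  f_x(t,x)  = -2*exp(3*t - 2*x/3)/3
  f_xx(t,x) = 4*exp(3*t - 2*x/3)/9
Assemble drift = f_t + (1/2) f_xx = 29*exp(3*t - 2*x/3)/9 and diffusion = f_x = -2*exp(3*t - 2*x/3)/3. Substituting x = B_t:
  d(exp(-2*B_t/3 + 3*t)) = (29*exp(-2*B_t/3 + 3*t)/9) dt + (-2*exp(-2*B_t/3 + 3*t)/3) dB_t.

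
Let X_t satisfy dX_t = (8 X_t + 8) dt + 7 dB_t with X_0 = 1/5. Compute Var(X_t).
Var(X_t) = 49*exp(16*t)/16 - 49/16

The variance V(t) = Var(X_t) satisfies V'(t) = 2 a V(t) + c^2 with V(0) = 0 (drift coefficient is linear in X, diffusion is constant). With a = 8, c = 7, the solution is
  V(t) = (c^2 / (2 a)) * (exp(2 a t) - 1)
       = (7^2 / (2*8)) * (exp(16 t) - 1)
       = 49*exp(16*t)/16 - 49/16.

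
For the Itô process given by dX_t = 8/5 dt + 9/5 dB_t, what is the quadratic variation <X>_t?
<X>_t = 81*t/25

For an Itô process dX_t = a(t) dt + b(t) dB_t, the quadratic variation is <X>_t = int_0^t b(s)^2 ds (the drift term does not contribute). Here b(s) = 9/5, so
  b(s)^2 = 81/25.
Integrating from 0 to t:
  <X>_t = int_0^t (81/25) ds = 81*t/25.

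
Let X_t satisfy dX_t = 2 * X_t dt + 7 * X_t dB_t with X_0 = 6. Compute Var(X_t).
Var(X_t) = 36*(exp(49*t) - 1)*exp(4*t)

For GBM dX = mu X dt + sigma X dB with X_0 = x_0, apply Itô to Y = log X: dY = (mu - sigma^2/2) dt + sigma dB, so Y_t = log(x_0) + (mu - sigma^2/2) t + sigma B_t and hence X_t = x_0 * exp((mu - sigma^2/2) t + sigma B_t).
With mu = 2, sigma = 7, x_0 = 6, this gives:
  X_t = 6 * exp((-45/2) * t + (7) * B_t).
Since sigma*B_t ~ Normal(0, sigma^2 t), E[exp(sigma*B_t)] = exp(sigma^2 t / 2); so E[X_t] = x_0 * exp((mu - sigma^2/2) t) * exp(sigma^2 t / 2) = x_0 * exp(mu t) = 6*exp(2*t).
Var(X_t) = E[X_t^2] - (E[X_t])^2 = x_0^2 * exp(2 mu t) * (exp(sigma^2 t) - 1) = 36*(exp(49*t) - 1)*exp(4*t).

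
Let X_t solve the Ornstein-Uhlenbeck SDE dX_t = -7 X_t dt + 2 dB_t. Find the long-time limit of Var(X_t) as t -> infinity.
lim Var(X_t) = 2/7

The OU SDE dX = -theta X dt + sigma dB admits the integrating factor exp(theta t): d(exp(theta t) X_t) = sigma exp(theta t) dB_t. Integrating from 0 to t gives X_t = x_0 * exp(-theta t) + sigma * int_0^t exp(-theta (t-s)) dB_s for any initial x_0. The Itô integral has variance (by the Itô isometry) sigma^2 * int_0^t exp(-2 theta (t - s)) ds = sigma^2 * (1 - exp(-2 theta t)) / (2 theta), independent of x_0.
With theta = 7, sigma = 2:
  Var(X_t) = (2)^2 * (1 - exp(-2*7 t)) / (2 * 7) = 2/7 - 2*exp(-14*t)/7.
As t -> infinity, exp(-2*7 t) -> 0, so the stationary variance is sigma^2 / (2 theta) = 2/7.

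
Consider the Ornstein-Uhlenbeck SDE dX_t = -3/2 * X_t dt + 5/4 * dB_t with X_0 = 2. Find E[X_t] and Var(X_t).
E[X_t] = 2*exp(-3*t/2); Var(X_t) = 25/48 - 25*exp(-3*t)/48

The OU SDE dX = -theta X dt + sigma dB admits the integrating factor exp(theta t): d(exp(theta t) X_t) = sigma exp(theta t) dB_t. Integrating from 0 to t:
  X_t = x_0 * exp(-theta t) + sigma * int_0^t exp(-theta (t-s)) dB_s.
The Itô integral has mean 0 and (by the Itô isometry) variance sigma^2 * int_0^t exp(-2 theta (t - s)) ds = sigma^2 * (1 - exp(-2 theta t)) / (2 theta).
With theta = 3/2, sigma = 5/4, x_0 = 2:
  E[X_t] = 2 * exp(-3/2 t) = 2*exp(-3*t/2)
  Var(X_t) = (5/4)^2 * (1 - exp(-2*3/2 t)) / (2 * 3/2) = 25/48 - 25*exp(-3*t)/48.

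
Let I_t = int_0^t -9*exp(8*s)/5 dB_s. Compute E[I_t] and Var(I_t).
E[I_t] = 0; Var(I_t) = 81*exp(16*t)/400 - 81/400

The Itô integral of a deterministic integrand f(s) has mean 0 because each increment f(s) * (B_{s+ds} - B_s) has mean 0. By the Itô isometry:
  Var( int_0^t f(s) dB_s ) = E[ (int_0^t f(s) dB_s)^2 ] = int_0^t f(s)^2 ds.
Here f(s) = -9*exp(8*s)/5, so f(s)^2 = 81*exp(16*s)/25. Integrate:
  int_0^t (81*exp(16*s)/25) ds = 81*exp(16*t)/400 - 81/400.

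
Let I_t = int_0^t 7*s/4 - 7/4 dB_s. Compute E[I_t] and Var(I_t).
E[I_t] = 0; Var(I_t) = 49*t*(t^2 - 3*t + 3)/48

The Itô integral of a deterministic integrand f(s) has mean 0 because each increment f(s) * (B_{s+ds} - B_s) has mean 0. By the Itô isometry:
  Var( int_0^t f(s) dB_s ) = E[ (int_0^t f(s) dB_s)^2 ] = int_0^t f(s)^2 ds.
Here f(s) = 7*s/4 - 7/4, so f(s)^2 = 49*(s - 1)^2/16. Integrate:
  int_0^t (49*(s - 1)^2/16) ds = 49*t*(t^2 - 3*t + 3)/48.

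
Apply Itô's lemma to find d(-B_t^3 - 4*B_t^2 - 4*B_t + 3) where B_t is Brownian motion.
d(-B_t^3 - 4*B_t^2 - 4*B_t + 3) = (-3*B_t - 4) dt + (-3*B_t^2 - 8*B_t - 4) dB_t

Itô's formula for f(B_t) gives d f(B_t) = f'(B_t) dB_t + (1/2) f''(B_t) dt. Compute derivatives of f(x) = -x^3 - 4*x^2 - 4*x + 3:
  f'(x)  = -3*x^2 - 8*x - 4
  f''(x) = -6*x - 8
Substitute x = B_t and multiply the f'' term by 1/2:
  drift     = (1/2) * (-6*x - 8) evaluated at B_t = -3*B_t - 4
  diffusion = (-3*x^2 - 8*x - 4) evaluated at B_t = -3*B_t^2 - 8*B_t - 4
Therefore d(-B_t^3 - 4*B_t^2 - 4*B_t + 3) = (-3*B_t - 4) dt + (-3*B_t^2 - 8*B_t - 4) dB_t.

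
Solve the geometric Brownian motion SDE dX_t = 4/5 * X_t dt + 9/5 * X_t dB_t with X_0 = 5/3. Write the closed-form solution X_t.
X_t = 5/3 * exp((-41/50) * t + (9/5) * B_t)

For GBM dX = mu X dt + sigma X dB with X_0 = x_0, apply Itô to Y = log X: dY = (mu - sigma^2/2) dt + sigma dB, so Y_t = log(x_0) + (mu - sigma^2/2) t + sigma B_t and hence X_t = x_0 * exp((mu - sigma^2/2) t + sigma B_t).
With mu = 4/5, sigma = 9/5, x_0 = 5/3, this gives:
  X_t = 5/3 * exp((-41/50) * t + (9/5) * B_t).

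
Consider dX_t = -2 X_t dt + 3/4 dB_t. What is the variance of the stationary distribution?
lim Var(X_t) = 9/64

The OU SDE dX = -theta X dt + sigma dB admits the integrating factor exp(theta t): d(exp(theta t) X_t) = sigma exp(theta t) dB_t. Integrating from 0 to t gives X_t = x_0 * exp(-theta t) + sigma * int_0^t exp(-theta (t-s)) dB_s for any initial x_0. The Itô integral has variance (by the Itô isometry) sigma^2 * int_0^t exp(-2 theta (t - s)) ds = sigma^2 * (1 - exp(-2 theta t)) / (2 theta), independent of x_0.
With theta = 2, sigma = 3/4:
  Var(X_t) = (3/4)^2 * (1 - exp(-2*2 t)) / (2 * 2) = 9/64 - 9*exp(-4*t)/64.
As t -> infinity, exp(-2*2 t) -> 0, so the stationary variance is sigma^2 / (2 theta) = 9/64.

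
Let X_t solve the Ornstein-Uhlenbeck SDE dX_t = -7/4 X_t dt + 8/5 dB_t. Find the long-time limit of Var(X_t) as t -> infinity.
lim Var(X_t) = 128/175

The OU SDE dX = -theta X dt + sigma dB admits the integrating factor exp(theta t): d(exp(theta t) X_t) = sigma exp(theta t) dB_t. Integrating from 0 to t gives X_t = x_0 * exp(-theta t) + sigma * int_0^t exp(-theta (t-s)) dB_s for any initial x_0. The Itô integral has variance (by the Itô isometry) sigma^2 * int_0^t exp(-2 theta (t - s)) ds = sigma^2 * (1 - exp(-2 theta t)) / (2 theta), independent of x_0.
With theta = 7/4, sigma = 8/5:
  Var(X_t) = (8/5)^2 * (1 - exp(-2*7/4 t)) / (2 * 7/4) = 128/175 - 128*exp(-7*t/2)/175.
As t -> infinity, exp(-2*7/4 t) -> 0, so the stationary variance is sigma^2 / (2 theta) = 128/175.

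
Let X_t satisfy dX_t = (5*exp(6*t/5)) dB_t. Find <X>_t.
<X>_t = 125*exp(12*t/5)/12 - 125/12

For an Itô process dX_t = a(t) dt + b(t) dB_t, the quadratic variation is <X>_t = int_0^t b(s)^2 ds (the drift term does not contribute). Here b(s) = 5*exp(6*s/5), so
  b(s)^2 = 25*exp(12*s/5).
Integrating from 0 to t:
  <X>_t = int_0^t (25*exp(12*s/5)) ds = 125*exp(12*t/5)/12 - 125/12.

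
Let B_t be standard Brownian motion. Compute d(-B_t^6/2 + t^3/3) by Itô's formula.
d(-B_t^6/2 + t^3/3) = (-15*B_t^4/2 + t^2) dt + (-3*B_t^5) dB_t

Itô's formula for f(t, x): d f(t, B_t) = (f_t + (1/2) f_xx) dt + f_x dB_t. Compute partials of f(t, x) = t^3/3 - x^6/2:
  f_t(t,x)  = t^2
  f_x(t,x)  = -3*x^5
  f_xx(t,x) = -15*x^4
Assemble drift = f_t + (1/2) f_xx = t^2 - 15*x^4/2 and diffusion = f_x = -3*x^5. Substituting x = B_t:
  d(-B_t^6/2 + t^3/3) = (-15*B_t^4/2 + t^2) dt + (-3*B_t^5) dB_t.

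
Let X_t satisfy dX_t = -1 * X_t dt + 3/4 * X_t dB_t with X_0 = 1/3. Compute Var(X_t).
Var(X_t) = (exp(9*t/16) - 1)*exp(-2*t)/9

For GBM dX = mu X dt + sigma X dB with X_0 = x_0, apply Itô to Y = log X: dY = (mu - sigma^2/2) dt + sigma dB, so Y_t = log(x_0) + (mu - sigma^2/2) t + sigma B_t and hence X_t = x_0 * exp((mu - sigma^2/2) t + sigma B_t).
With mu = -1, sigma = 3/4, x_0 = 1/3, this gives:
  X_t = 1/3 * exp((-41/32) * t + (3/4) * B_t).
Since sigma*B_t ~ Normal(0, sigma^2 t), E[exp(sigma*B_t)] = exp(sigma^2 t / 2); so E[X_t] = x_0 * exp((mu - sigma^2/2) t) * exp(sigma^2 t / 2) = x_0 * exp(mu t) = exp(-t)/3.
Var(X_t) = E[X_t^2] - (E[X_t])^2 = x_0^2 * exp(2 mu t) * (exp(sigma^2 t) - 1) = (exp(9*t/16) - 1)*exp(-2*t)/9.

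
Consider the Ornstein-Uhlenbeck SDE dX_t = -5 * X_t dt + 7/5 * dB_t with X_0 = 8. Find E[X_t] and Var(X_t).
E[X_t] = 8*exp(-5*t); Var(X_t) = 49/250 - 49*exp(-10*t)/250

The OU SDE dX = -theta X dt + sigma dB admits the integrating factor exp(theta t): d(exp(theta t) X_t) = sigma exp(theta t) dB_t. Integrating from 0 to t:
  X_t = x_0 * exp(-theta t) + sigma * int_0^t exp(-theta (t-s)) dB_s.
The Itô integral has mean 0 and (by the Itô isometry) variance sigma^2 * int_0^t exp(-2 theta (t - s)) ds = sigma^2 * (1 - exp(-2 theta t)) / (2 theta).
With theta = 5, sigma = 7/5, x_0 = 8:
  E[X_t] = 8 * exp(-5 t) = 8*exp(-5*t)
  Var(X_t) = (7/5)^2 * (1 - exp(-2*5 t)) / (2 * 5) = 49/250 - 49*exp(-10*t)/250.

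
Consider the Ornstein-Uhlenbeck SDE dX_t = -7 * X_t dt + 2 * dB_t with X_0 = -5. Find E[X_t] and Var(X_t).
E[X_t] = -5*exp(-7*t); Var(X_t) = 2/7 - 2*exp(-14*t)/7

The OU SDE dX = -theta X dt + sigma dB admits the integrating factor exp(theta t): d(exp(theta t) X_t) = sigma exp(theta t) dB_t. Integrating from 0 to t:
  X_t = x_0 * exp(-theta t) + sigma * int_0^t exp(-theta (t-s)) dB_s.
The Itô integral has mean 0 and (by the Itô isometry) variance sigma^2 * int_0^t exp(-2 theta (t - s)) ds = sigma^2 * (1 - exp(-2 theta t)) / (2 theta).
With theta = 7, sigma = 2, x_0 = -5:
  E[X_t] = -5 * exp(-7 t) = -5*exp(-7*t)
  Var(X_t) = (2)^2 * (1 - exp(-2*7 t)) / (2 * 7) = 2/7 - 2*exp(-14*t)/7.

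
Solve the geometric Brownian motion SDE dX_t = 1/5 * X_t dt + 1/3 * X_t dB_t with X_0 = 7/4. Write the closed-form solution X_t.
X_t = 7/4 * exp((13/90) * t + (1/3) * B_t)

For GBM dX = mu X dt + sigma X dB with X_0 = x_0, apply Itô to Y = log X: dY = (mu - sigma^2/2) dt + sigma dB, so Y_t = log(x_0) + (mu - sigma^2/2) t + sigma B_t and hence X_t = x_0 * exp((mu - sigma^2/2) t + sigma B_t).
With mu = 1/5, sigma = 1/3, x_0 = 7/4, this gives:
  X_t = 7/4 * exp((13/90) * t + (1/3) * B_t).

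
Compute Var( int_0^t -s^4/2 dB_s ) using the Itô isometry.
Var = t^9/36

The Itô integral of a deterministic integrand f(s) has mean 0 because each increment f(s) * (B_{s+ds} - B_s) has mean 0. By the Itô isometry:
  Var( int_0^t f(s) dB_s ) = E[ (int_0^t f(s) dB_s)^2 ] = int_0^t f(s)^2 ds.
Here f(s) = -s^4/2, so f(s)^2 = s^8/4. Integrate:
  int_0^t (s^8/4) ds = t^9/36.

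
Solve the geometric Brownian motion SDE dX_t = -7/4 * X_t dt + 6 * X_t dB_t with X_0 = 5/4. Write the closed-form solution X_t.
X_t = 5/4 * exp((-79/4) * t + (6) * B_t)

For GBM dX = mu X dt + sigma X dB with X_0 = x_0, apply Itô to Y = log X: dY = (mu - sigma^2/2) dt + sigma dB, so Y_t = log(x_0) + (mu - sigma^2/2) t + sigma B_t and hence X_t = x_0 * exp((mu - sigma^2/2) t + sigma B_t).
With mu = -7/4, sigma = 6, x_0 = 5/4, this gives:
  X_t = 5/4 * exp((-79/4) * t + (6) * B_t).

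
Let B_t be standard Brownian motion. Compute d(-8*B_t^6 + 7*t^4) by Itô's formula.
d(-8*B_t^6 + 7*t^4) = (-120*B_t^4 + 28*t^3) dt + (-48*B_t^5) dB_t

Itô's formula for f(t, x): d f(t, B_t) = (f_t + (1/2) f_xx) dt + f_x dB_t. Compute partials of f(t, x) = 7*t^4 - 8*x^6:
  f_t(t,x)  = 28*t^3
  f_x(t,x)  = -48*x^5
  f_xx(t,x) = -240*x^4
Assemble drift = f_t + (1/2) f_xx = 28*t^3 - 120*x^4 and diffusion = f_x = -48*x^5. Substituting x = B_t:
  d(-8*B_t^6 + 7*t^4) = (-120*B_t^4 + 28*t^3) dt + (-48*B_t^5) dB_t.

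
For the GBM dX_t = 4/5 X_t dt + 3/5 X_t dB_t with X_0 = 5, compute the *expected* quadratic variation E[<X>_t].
E[<X>_t] = 225*exp(49*t/25)/49 - 225/49

<X>_t = int_0^t ((3/5) * X_s)^2 ds. Taking expectation inside the integral: E[<X>_t] = (3/5)^2 * int_0^t E[X_s^2] ds. For GBM, E[X_s^2] = x_0^2 * exp((2 mu + sigma^2) s). Integrating:
  E[<X>_t] = (3/5)^2 * 5^2 * (exp((2*(4/5) + (3/5)^2) t) - 1) / (2*(4/5) + (3/5)^2)
           = (3/5)^2 * 5^2 * (exp((49/25) t) - 1) / (49/25) = 225*exp(49*t/25)/49 - 225/49.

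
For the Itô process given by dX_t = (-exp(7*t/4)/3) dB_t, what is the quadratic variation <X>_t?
<X>_t = 2*exp(7*t/2)/63 - 2/63

For an Itô process dX_t = a(t) dt + b(t) dB_t, the quadratic variation is <X>_t = int_0^t b(s)^2 ds (the drift term does not contribute). Here b(s) = -exp(7*s/4)/3, so
  b(s)^2 = exp(7*s/2)/9.
Integrating from 0 to t:
  <X>_t = int_0^t (exp(7*s/2)/9) ds = 2*exp(7*t/2)/63 - 2/63.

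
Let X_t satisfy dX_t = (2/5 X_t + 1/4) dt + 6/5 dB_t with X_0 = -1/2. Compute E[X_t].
E[X_t] = exp(2*t/5)/8 - 5/8

Taking expectations and using E[dB_t] = 0, the mean m(t) = E[X_t] satisfies the ODE m'(t) = a m(t) + b with m(0) = x_0. With a = 2/5, b = 1/4, x_0 = -1/2, the solution is
  m(t) = x_0 * exp(a t) + (b/a) * (exp(a t) - 1)
       = (-1/2) * exp((2/5) t) + ((1/4)/(2/5)) * (exp((2/5) t) - 1)
       = exp(2*t/5)/8 - 5/8.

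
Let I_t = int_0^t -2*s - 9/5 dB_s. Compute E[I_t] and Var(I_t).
E[I_t] = 0; Var(I_t) = t*(100*t^2 + 270*t + 243)/75

The Itô integral of a deterministic integrand f(s) has mean 0 because each increment f(s) * (B_{s+ds} - B_s) has mean 0. By the Itô isometry:
  Var( int_0^t f(s) dB_s ) = E[ (int_0^t f(s) dB_s)^2 ] = int_0^t f(s)^2 ds.
Here f(s) = -2*s - 9/5, so f(s)^2 = (10*s + 9)^2/25. Integrate:
  int_0^t ((10*s + 9)^2/25) ds = t*(100*t^2 + 270*t + 243)/75.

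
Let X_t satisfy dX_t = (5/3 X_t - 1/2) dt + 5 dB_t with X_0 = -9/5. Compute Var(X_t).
Var(X_t) = 15*exp(10*t/3)/2 - 15/2

The variance V(t) = Var(X_t) satisfies V'(t) = 2 a V(t) + c^2 with V(0) = 0 (drift coefficient is linear in X, diffusion is constant). With a = 5/3, c = 5, the solution is
  V(t) = (c^2 / (2 a)) * (exp(2 a t) - 1)
       = (5^2 / (2*(5/3))) * (exp((10/3) t) - 1)
       = 15*exp(10*t/3)/2 - 15/2.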